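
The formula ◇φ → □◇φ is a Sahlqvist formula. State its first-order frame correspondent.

the Euclidean property: ∀x ∀y ∀z (Rxy ∧ Rxz → Ryz)

Suppose ◇φ→□◇φ is valid. Take Rxy, Rxz and set V(φ)={y}. Then ◇φ at x, so □◇φ at x, so ◇φ at z, so some w with Rzw has φ; w=y, i.e. Rzy. By symmetry of the argument, Ryz.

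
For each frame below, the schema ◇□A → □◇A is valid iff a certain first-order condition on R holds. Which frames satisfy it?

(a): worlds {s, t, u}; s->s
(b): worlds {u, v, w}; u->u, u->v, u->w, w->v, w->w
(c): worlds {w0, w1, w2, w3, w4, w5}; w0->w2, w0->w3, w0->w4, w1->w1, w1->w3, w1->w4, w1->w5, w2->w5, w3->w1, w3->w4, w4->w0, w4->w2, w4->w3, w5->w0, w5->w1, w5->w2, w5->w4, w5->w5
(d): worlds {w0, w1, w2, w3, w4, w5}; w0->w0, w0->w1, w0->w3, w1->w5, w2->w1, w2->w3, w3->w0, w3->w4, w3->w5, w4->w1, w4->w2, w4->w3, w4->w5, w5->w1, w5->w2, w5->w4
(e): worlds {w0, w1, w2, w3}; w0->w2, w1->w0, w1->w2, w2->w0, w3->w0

(a)

This is the axiom for convergence; its first-order frame correspondent is ∀x ∀y ∀z (Rxy ∧ Rxz → ∃w (Ryw ∧ Rzw)).
(a): satisfies the condition.
(b): fails — Ruv and Ruv but v and v have no common successor.
(c): fails — Rw0w4 and Rw0w2 but w4 and w2 have no common successor.
(d): fails — Rw0w1 and Rw0w0 but w1 and w0 have no common successor.
(e): fails — Rw1w2 and Rw1w0 but w2 and w0 have no common successor.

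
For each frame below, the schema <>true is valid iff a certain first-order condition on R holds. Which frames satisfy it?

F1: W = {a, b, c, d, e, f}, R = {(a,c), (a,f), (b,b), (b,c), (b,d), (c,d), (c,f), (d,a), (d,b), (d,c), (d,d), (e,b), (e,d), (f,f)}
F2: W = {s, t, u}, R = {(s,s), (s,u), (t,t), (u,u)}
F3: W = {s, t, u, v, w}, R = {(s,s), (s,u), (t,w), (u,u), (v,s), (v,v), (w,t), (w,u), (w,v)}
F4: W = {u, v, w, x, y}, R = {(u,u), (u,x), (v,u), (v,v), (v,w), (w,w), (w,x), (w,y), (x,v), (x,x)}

F1, F2, F3

Frame correspondent (Sahlqvist): forall x exists y Rxy — i.e. seriality.
F1: ✓.
F2: ✓.
F3: ✓.
F4: fails — world y has no successor.
Valid on: F1, F2, F3.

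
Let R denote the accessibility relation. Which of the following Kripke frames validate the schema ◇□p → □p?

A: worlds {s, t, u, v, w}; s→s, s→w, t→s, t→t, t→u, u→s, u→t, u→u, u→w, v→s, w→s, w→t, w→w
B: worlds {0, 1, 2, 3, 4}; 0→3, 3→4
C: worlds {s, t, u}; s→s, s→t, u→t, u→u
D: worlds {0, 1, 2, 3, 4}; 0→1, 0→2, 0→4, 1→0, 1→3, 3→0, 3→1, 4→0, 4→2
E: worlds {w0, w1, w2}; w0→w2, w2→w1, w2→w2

The schema corresponds to the Euclidean property: ∀x ∀y ∀z (Rxy ∧ Rxz → Ryz).
A: fails — Rts and Rtt but not Rst.
B: fails — R03 and R03 but not R33.
C: fails — Rst and Rss but not Rts.
D: fails — R02 and R02 but not R22.
E: fails — Rw2w1 and Rw2w1 but not Rw1w1.
Valid on no frame.

none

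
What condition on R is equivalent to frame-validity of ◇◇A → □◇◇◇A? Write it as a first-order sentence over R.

∀x ∀y ∀z ((xR²y ∧ xRz) → ∃w (y = w ∧ zR³w))

This is a Sahlqvist (Geach-type) schema ◇^2□^0A → □^1◇^3A.
Minimal-valuation argument: fix x; take any y with xR^2y and any z with xR^1z. Set V(A) to the set of worlds R-reachable from y in exactly 0 steps. Then □^0A holds at y, so the antecedent holds at x; validity forces ◇^3A at z, giving a w with zR^3w and yR^0w.
First-order correspondent: ∀x ∀y ∀z ((xR²y ∧ xRz) → ∃w (y = w ∧ zR³w)).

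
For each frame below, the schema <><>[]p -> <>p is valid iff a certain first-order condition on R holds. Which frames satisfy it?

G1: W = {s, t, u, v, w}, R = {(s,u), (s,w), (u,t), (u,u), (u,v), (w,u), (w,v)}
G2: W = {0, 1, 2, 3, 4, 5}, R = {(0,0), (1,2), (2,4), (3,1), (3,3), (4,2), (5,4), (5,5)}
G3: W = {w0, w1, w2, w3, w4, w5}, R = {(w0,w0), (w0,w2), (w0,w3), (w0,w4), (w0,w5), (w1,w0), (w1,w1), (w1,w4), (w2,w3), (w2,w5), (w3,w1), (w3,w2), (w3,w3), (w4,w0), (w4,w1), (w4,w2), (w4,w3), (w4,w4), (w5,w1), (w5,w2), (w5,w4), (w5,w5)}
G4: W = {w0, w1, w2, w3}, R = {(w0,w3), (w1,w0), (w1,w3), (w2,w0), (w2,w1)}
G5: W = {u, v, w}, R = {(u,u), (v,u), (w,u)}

G5

The schema corresponds to a generalized confluence (Geach) condition: forall x forall y (x R^2 y -> exists w (yRw & xRw)).
G1: fails — sR²t but no w* with tRw* and sRw*.
G2: fails — 3R²1 but no w with 1Rw and 3Rw.
G3: fails — w1R²w2 but no w with w2Rw and w1Rw.
G4: fails — w1R²w3 but no w with w3Rw and w1Rw.
G5: holds.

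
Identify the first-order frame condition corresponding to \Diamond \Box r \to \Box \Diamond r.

Suppose ◇□r→□◇r is valid. Take Rxy, Rxz and set V(r)={w : Ryw}. Then □r at y so ◇□r at x, so □◇r at x, so ◇r at z, giving w with Rzw and Ryw.

convergence: \forall x \forall y \forall z (Rxy \wedge Rxz \to \exists w (Ryw \wedge Rzw))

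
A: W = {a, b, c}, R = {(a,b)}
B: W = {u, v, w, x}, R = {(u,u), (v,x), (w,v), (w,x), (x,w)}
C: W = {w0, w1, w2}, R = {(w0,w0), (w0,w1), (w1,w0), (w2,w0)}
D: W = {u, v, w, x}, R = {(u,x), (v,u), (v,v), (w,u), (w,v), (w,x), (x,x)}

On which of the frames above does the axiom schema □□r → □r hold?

C, D

Frame correspondent (Sahlqvist): ∀x ∀y (Rxy → ∃z (Rxz ∧ Rzy)) — i.e. density.
A: fails — Rab but no z with Raz and Rzb.
B: fails — Rxw but no z with Rxz and Rzw.
C: holds.
D: holds.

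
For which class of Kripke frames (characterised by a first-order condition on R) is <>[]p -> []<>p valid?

Convergence

Suppose ◇□p→□◇p is valid. Take Rxy, Rxz and set V(p)={w : Ryw}. Then □p at y so ◇□p at x, so □◇p at x, so ◇p at z, giving w with Rzw and Ryw.
The converse is a direct semantic check.
Frame condition: forall x forall y forall z (Rxy & Rxz -> exists w (Ryw & Rzw)).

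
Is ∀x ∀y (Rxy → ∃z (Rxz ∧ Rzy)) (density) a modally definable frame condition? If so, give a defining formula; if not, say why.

Yes: it is density, defined by the C4 schema □□q → □q.

Yes, by □□q → □q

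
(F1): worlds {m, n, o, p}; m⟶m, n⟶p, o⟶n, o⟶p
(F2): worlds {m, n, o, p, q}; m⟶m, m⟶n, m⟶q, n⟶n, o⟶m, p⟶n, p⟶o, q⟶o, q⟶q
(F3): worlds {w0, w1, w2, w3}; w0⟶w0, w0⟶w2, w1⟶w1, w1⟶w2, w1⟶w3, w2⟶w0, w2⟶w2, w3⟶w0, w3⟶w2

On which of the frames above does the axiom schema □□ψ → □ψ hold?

This is the axiom for density; its first-order frame correspondent is ∀x ∀y (Rxy → ∃z (Rxz ∧ Rzy)).
(F1): fails — Ron but no z with Roz and Rzn.
(F2): fails — Rpo but no z with Rpz and Rzo.
(F3): satisfies the condition.
Valid on: (F3).

(F3)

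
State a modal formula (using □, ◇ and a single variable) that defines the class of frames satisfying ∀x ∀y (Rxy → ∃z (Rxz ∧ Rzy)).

□□s → □s

A defining formula is □□s → □s (the C4 axiom).
Suppose □□s→□s is valid. Take Rxy and set V(s)={w : xR²w}. Then □□s at x, so □s at x, so s at y, i.e. ∃z(Rxz∧Rzy).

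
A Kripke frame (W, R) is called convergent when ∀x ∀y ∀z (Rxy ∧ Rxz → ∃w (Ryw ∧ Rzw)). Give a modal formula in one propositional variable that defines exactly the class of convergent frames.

◇□q → □◇q

This is convergence; the standard corresponding axiom is .2: ◇□q → □◇q.
Suppose ◇□q→□◇q is valid. Take Rxy, Rxz and set V(q)={w : Ryw}. Then □q at y so ◇□q at x, so □◇q at x, so ◇q at z, giving w with Rzw and Ryw.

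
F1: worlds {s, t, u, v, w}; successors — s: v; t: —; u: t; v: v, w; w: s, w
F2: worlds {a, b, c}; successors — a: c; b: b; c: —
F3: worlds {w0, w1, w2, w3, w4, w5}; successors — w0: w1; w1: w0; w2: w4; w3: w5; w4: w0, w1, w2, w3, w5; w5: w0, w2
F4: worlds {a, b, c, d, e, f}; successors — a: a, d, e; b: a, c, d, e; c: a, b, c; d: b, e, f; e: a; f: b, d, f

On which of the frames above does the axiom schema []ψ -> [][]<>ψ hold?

F2

Frame correspondent (Sahlqvist): forall x forall z (x R^2 z -> exists w (xRw & zRw)) — i.e. a generalized confluence (Geach) condition.
F1: fails — sR²w but no w* with sRw* and wRw*.
F2: holds.
F3: fails — w2R²w0 but no w with w2Rw and w0Rw.
F4: fails — dR²e but no w with dRw and eRw.
Valid on: F2.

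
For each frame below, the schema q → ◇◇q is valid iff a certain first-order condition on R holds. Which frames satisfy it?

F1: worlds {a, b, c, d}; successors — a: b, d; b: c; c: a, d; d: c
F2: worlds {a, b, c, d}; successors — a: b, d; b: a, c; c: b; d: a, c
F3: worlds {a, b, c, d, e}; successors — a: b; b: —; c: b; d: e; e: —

Frame correspondent (Sahlqvist): ∀x ∃w (x = w ∧ xR²w) — i.e. a generalized confluence (Geach) condition.
F1: fails — at a but no w with a=w and aR²w.
F2: holds.
F3: fails — at a but no w with a=w and aR²w.

F2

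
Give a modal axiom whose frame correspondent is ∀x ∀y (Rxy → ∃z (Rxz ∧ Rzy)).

□□q → □q

The condition is density. The C4 schema □□q → □q defines it.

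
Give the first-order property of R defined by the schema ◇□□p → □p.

This is a Sahlqvist (Geach-type) schema ◇^1□^2p → □^1◇^0p.
First-order correspondent: ∀x ∀y ∀z ((xRy ∧ xRz) → ∃w (yR²w ∧ z = w)).

∀x ∀y ∀z ((xRy ∧ xRz) → ∃w (yR²w ∧ z = w))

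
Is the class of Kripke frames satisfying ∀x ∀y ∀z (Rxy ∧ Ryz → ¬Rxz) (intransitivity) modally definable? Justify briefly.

No

Modal frame validity is preserved under surjective bounded morphisms.
The 7-cycle (worlds a,b,c,d,e,f,g with a→b→c→d→e→f→g→a) is intransitive. Mapping every world to a single reflexive point • is a surjective bounded morphism; the reflexive point is not intransitive (R••∧R•• but R••).
Hence intransitivity is not modally definable.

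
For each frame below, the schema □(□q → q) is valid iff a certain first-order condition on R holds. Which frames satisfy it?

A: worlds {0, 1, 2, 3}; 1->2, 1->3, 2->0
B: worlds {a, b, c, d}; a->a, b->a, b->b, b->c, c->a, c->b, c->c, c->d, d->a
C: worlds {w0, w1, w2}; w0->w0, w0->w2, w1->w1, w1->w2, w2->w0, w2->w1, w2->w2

C

Frame correspondent (Sahlqvist): ∀x ∀y (Rxy → Ryy) — i.e. shift-reflexivity.
A: fails — R12 but not R22.
B: fails — Rcd but not Rdd.
C: satisfies the condition.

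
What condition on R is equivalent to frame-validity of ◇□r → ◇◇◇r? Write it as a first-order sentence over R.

∀x ∀y (xRy → ∃w (yRw ∧ xR³w))

This is a Sahlqvist (Geach-type) schema ◇^1□^1r → □^0◇^3r.
Minimal-valuation argument: fix x; take any y with xR^1y and any z with xR^0z. Set V(r) to the set of worlds R-reachable from y in exactly 1 step. Then □^1r holds at y, so the antecedent holds at x; validity forces ◇^3r at z, giving a w with zR^3w and yR^1w.
First-order correspondent: ∀x ∀y (xRy → ∃w (yRw ∧ xR³w)).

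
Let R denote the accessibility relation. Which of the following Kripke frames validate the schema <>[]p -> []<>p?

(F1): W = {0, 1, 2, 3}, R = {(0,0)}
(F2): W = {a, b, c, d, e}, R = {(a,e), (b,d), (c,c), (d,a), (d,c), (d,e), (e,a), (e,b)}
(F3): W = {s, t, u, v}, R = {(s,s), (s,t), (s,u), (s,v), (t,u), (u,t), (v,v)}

(F1)

The schema corresponds to convergence: forall x forall y forall z (Rxy & Rxz -> exists w (Ryw & Rzw)).
(F1): condition met.
(F2): fails — Rdc and Rde but c and e have no common successor.
(F3): fails — Rsv and Rsu but v and u have no common successor.
Valid on: (F1).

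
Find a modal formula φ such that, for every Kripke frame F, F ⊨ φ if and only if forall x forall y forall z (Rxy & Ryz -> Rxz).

A defining formula is □p → □□p (the 4 axiom).
Suppose □p→□□p is valid. Take Rxy, Ryz and set V(p)={w : Rxw}. Then □p at x, so □□p at x, so □p at y, so p at z, i.e. Rxz.

□p → □□p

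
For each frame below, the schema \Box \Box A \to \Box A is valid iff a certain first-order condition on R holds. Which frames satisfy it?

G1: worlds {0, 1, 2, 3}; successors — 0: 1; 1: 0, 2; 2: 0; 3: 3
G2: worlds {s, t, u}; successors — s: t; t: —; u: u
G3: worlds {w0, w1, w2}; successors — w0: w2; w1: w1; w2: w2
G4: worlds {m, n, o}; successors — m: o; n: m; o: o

G3

The schema corresponds to density: \forall x \forall y (Rxy \to \exists z (Rxz \wedge Rzy)).
G1: fails — R12 but no z with R1z and Rz2.
G2: fails — Rst but no z with Rsz and Rzt.
G3: satisfies the condition.
G4: fails — Rnm but no z with Rnz and Rzm.
Valid on: G3.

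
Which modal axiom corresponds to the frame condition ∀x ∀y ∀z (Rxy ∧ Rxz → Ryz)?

◇q → □◇q

This is the Euclidean property; the standard corresponding axiom is 5: ◇q → □◇q.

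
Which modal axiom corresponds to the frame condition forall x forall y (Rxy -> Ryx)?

q → □◇q

A defining formula is q → □◇q (the B axiom).
Suppose q→□◇q is valid. Take Rxy and set V(q)={x}. Then q at x, so □◇q at x, so ◇q at y, so some z with Ryz has q; z=x, i.e. Ryx.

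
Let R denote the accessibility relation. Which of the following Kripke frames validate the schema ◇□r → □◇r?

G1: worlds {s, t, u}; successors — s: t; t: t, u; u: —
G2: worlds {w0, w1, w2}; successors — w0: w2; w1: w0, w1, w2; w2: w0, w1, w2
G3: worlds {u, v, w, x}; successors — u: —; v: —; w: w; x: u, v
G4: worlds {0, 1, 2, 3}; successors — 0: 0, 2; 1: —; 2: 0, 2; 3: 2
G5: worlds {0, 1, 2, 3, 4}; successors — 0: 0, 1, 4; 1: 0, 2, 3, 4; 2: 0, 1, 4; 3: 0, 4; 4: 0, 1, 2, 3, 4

The schema corresponds to convergence: ∀x ∀y ∀z (Rxy ∧ Rxz → ∃w (Ryw ∧ Rzw)).
G1: fails — Rtt and Rtu but t and u have no common successor.
G2: condition met.
G3: fails — Rxu and Rxu but u and u have no common successor.
G4: condition met.
G5: condition met.
Valid on: G2, G4, G5.

G2, G4, G5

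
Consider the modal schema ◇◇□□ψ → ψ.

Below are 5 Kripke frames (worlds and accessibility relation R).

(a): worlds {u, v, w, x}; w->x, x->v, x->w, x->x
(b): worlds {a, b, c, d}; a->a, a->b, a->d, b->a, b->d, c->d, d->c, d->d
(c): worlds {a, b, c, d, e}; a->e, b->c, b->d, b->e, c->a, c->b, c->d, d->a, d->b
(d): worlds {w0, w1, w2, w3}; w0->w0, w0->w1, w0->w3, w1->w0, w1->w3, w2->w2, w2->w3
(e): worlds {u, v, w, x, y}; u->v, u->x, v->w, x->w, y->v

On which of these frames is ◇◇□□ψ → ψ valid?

The schema corresponds to a generalized confluence (Geach) condition: ∀x ∀y (xR²y → ∃w (yR²w ∧ x = w)).
(a): fails — wR²v but no t with vR²t and w=t.
(b): fails — aR²c but no w with cR²w and a=w.
(c): fails — bR²a but no w with aR²w and b=w.
(d): fails — w0R²w3 but no w with w3R²w and w0=w.
(e): fails — uR²w but no t with wR²t and u=t.
Valid on no frame.

none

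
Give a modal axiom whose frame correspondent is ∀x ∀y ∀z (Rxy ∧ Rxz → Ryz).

◇p → □◇p

A defining formula is ◇p → □◇p (the 5 axiom).
Suppose ◇p→□◇p is valid. Take Rxy, Rxz and set V(p)={y}. Then ◇p at x, so □◇p at x, so ◇p at z, so some w with Rzw has p; w=y, i.e. Rzy. By symmetry of the argument, Ryz.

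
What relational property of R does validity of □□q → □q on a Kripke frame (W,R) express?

Density

Suppose □□q→□q is valid. Take Rxy and set V(q)={w : xR²w}. Then □□q at x, so □q at x, so q at y, i.e. ∃z(Rxz∧Rzy).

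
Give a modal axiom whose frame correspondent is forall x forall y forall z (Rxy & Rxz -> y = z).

This is partial functionality; the standard corresponding axiom is CD: ◇ψ → □ψ.
Suppose ◇ψ→□ψ is valid. Take Rxy, Rxz and set V(ψ)={y}. Then ◇ψ at x, so □ψ at x, so ψ at z, i.e. z=y.

◇ψ → □ψ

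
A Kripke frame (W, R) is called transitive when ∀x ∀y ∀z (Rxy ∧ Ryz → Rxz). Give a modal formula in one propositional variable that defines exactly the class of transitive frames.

The condition is transitivity. The 4 schema □s → □□s defines it.
Suppose □s→□□s is valid. Take Rxy, Ryz and set V(s)={w : Rxw}. Then □s at x, so □□s at x, so □s at y, so s at z, i.e. Rxz.

□s → □□s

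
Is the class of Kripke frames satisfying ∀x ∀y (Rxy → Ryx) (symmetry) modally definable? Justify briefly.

Yes, by r → □◇r

Yes: it is symmetry, defined by the B schema r → □◇r.
Suppose r→□◇r is valid. Take Rxy and set V(r)={x}. Then r at x, so □◇r at x, so ◇r at y, so some z with Ryz has r; z=x, i.e. Ryx.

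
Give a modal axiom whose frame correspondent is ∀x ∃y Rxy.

□ψ → ◇ψ

The condition is seriality. The D schema □ψ → ◇ψ defines it.
Suppose □ψ→◇ψ is valid. At any x set V(ψ)=W. Then □ψ at x, so ◇ψ at x, so x has a successor.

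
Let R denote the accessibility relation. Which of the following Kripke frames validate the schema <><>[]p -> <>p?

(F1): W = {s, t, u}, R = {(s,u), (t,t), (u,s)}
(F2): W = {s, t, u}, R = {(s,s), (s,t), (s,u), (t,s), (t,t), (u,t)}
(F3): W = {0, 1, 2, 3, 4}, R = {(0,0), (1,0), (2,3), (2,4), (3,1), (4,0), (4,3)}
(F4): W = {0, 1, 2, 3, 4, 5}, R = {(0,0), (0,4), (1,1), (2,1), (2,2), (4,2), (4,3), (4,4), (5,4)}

(F1), (F2)

The schema corresponds to a generalized confluence (Geach) condition: forall x forall y (x R^2 y -> exists w (yRw & xRw)).
(F1): ✓.
(F2): ✓.
(F3): fails — 2R²0 but no w with 0Rw and 2Rw.
(F4): fails — 0R²2 but no w with 2Rw and 0Rw.
Valid on: (F1), (F2).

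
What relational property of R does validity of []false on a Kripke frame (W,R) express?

This is the Ver axiom.
Its frame correspondent is emptiness of R — forall x forall y ~Rxy.

emptiness of R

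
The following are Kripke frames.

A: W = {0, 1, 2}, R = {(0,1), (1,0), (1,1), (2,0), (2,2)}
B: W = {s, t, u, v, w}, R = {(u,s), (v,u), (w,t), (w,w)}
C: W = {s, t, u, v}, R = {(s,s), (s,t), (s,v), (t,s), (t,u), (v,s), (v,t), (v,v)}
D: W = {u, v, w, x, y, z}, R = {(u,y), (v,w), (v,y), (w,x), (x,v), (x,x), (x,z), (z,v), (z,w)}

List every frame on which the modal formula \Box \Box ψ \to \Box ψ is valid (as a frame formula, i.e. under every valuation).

A

The schema corresponds to density: \forall x \forall y (Rxy \to \exists z (Rxz \wedge Rzy)).
A: holds.
B: fails — Rus but no z with Ruz and Rzs.
C: fails — Rtu but no z with Rtz and Rzu.
D: fails — Rvw but no t with Rvt and Rtw.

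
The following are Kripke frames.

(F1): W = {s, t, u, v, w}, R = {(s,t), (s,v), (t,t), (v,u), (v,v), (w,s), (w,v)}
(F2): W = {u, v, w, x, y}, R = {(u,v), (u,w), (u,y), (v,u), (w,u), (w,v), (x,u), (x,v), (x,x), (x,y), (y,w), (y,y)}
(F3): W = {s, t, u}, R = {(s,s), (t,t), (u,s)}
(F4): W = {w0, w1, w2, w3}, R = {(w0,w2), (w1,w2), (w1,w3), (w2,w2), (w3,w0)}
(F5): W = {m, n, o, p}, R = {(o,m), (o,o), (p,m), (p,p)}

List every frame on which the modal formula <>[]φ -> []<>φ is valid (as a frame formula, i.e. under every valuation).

This is the axiom for convergence; its first-order frame correspondent is forall x forall y forall z (Rxy & Rxz -> exists w (Ryw & Rzw)).
(F1): fails — Rsv and Rst but v and t have no common successor.
(F2): fails — Ruv and Ruy but v and y have no common successor.
(F3): ✓.
(F4): fails — Rw1w2 and Rw1w3 but w2 and w3 have no common successor.
(F5): fails — Roo and Rom but o and m have no common successor.
Valid on: (F3).

(F3)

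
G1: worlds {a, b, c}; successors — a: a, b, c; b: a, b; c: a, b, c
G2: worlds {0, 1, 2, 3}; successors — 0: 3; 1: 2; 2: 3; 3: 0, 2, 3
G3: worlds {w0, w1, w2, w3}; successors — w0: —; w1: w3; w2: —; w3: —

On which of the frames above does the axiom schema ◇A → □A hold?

Frame correspondent (Sahlqvist): ∀x ∀y ∀z (Rxy ∧ Rxz → y = z) — i.e. partial functionality.
G1: fails — a sees both a and b.
G2: fails — 3 sees both 0 and 2.
G3: satisfies the condition.

G3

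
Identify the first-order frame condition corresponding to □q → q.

Reflexivity

This is the T axiom.
It corresponds to reflexivity: ∀x Rxx.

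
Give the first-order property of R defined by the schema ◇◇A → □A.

This is a Sahlqvist (Geach-type) schema ◇^2□^0A → □^1◇^0A.
Minimal-valuation argument: fix x; take any y with xR^2y and any z with xR^1z. Set V(A) to the set of worlds R-reachable from y in exactly 0 steps. Then □^0A holds at y, so the antecedent holds at x; validity forces ◇^0A at z, giving a w with zR^0w and yR^0w.
First-order correspondent: ∀x ∀y ∀z ((xR²y ∧ xRz) → ∃w (y = w ∧ z = w)).

∀x ∀y ∀z ((xR²y ∧ xRz) → ∃w (y = w ∧ z = w))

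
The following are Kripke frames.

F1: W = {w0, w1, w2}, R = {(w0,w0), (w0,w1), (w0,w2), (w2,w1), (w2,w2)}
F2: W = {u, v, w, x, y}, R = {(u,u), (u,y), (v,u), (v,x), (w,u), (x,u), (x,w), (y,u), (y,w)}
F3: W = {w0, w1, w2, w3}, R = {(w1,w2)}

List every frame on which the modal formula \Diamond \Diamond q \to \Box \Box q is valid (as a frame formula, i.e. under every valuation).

F3

Frame correspondent (Sahlqvist): \forall x \forall y \forall z ((x R^2 y \wedge x R^2 z) \to \exists w (y = w \wedge z = w)) — i.e. a generalized confluence (Geach) condition.
F1: fails — w0R²w0, w0R²w1 but w0 ≠ w1.
F2: fails — uR²u, uR²w but u ≠ w.
F3: satisfies the condition.
Valid on: F3.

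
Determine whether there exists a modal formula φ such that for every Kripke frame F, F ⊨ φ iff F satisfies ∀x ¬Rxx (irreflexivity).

Any modally definable frame class is closed under surjective bounded morphisms.
The 5-cycle (worlds s,t,u,v,w with s→t→u→v→w→s) is irreflexive, and the map sending every world to a single reflexive point • is a surjective bounded morphism (forth: every edge maps to (•,•); back: every world has a successor). So any modal formula valid on the 5-cycle is also valid on the reflexive point, which is not irreflexive.
So no modal formula (or set of formulas) defines exactly the irreflexive frames.

No — not modally definable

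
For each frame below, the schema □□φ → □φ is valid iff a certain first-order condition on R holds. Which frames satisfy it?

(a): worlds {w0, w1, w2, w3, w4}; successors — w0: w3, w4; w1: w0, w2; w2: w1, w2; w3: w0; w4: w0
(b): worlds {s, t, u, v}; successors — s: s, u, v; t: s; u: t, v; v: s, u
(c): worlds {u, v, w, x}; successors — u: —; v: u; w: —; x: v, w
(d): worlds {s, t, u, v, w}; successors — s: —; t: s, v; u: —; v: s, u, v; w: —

The schema corresponds to density: ∀x ∀y (Rxy → ∃z (Rxz ∧ Rzy)).
(a): fails — Rw1w0 but no z with Rw1z and Rzw0.
(b): fails — Ruv but no z with Ruz and Rzv.
(c): fails — Rxw but no z with Rxz and Rzw.
(d): condition met.

(d)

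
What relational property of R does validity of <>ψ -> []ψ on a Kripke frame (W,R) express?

partial functionality: forall x forall y forall z (Rxy & Rxz -> y = z)

This schema is the CD axiom.
Its frame correspondent is partial functionality — forall x forall y forall z (Rxy & Rxz -> y = z).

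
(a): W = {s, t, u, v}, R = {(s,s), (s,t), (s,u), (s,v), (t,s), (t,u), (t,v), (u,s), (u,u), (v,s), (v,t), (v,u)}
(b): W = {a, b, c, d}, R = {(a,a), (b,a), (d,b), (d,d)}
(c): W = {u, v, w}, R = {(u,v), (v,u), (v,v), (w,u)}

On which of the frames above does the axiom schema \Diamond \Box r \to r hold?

none

The schema corresponds to symmetry: \forall x \forall y (Rxy \to Ryx).
(a): fails — Rvu but not Ruv.
(b): fails — Rdb but not Rbd.
(c): fails — Rwu but not Ruw.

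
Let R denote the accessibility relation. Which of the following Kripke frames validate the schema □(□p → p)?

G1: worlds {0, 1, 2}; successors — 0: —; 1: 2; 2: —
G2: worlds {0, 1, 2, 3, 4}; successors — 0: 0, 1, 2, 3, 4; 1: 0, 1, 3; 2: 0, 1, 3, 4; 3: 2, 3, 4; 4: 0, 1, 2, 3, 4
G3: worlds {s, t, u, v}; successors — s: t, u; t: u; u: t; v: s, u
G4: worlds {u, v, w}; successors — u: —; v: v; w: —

G4

This is the axiom for shift-reflexivity; its first-order frame correspondent is ∀x ∀y (Rxy → Ryy).
G1: fails — R12 but not R22.
G2: fails — R42 but not R22.
G3: fails — Rut but not Rtt.
G4: holds.
Valid on: G4.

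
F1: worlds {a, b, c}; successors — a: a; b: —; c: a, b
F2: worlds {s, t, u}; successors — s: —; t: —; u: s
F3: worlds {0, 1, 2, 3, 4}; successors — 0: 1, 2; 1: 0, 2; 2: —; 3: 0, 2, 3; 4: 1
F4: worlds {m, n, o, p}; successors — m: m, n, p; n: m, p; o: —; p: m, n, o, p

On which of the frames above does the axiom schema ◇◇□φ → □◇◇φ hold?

The schema corresponds to a generalized confluence (Geach) condition: ∀x ∀y ∀z ((xR²y ∧ xRz) → ∃w (yRw ∧ zR²w)).
F1: fails — cR²a, cRb but no w with aRw and bR²w.
F2: ✓.
F3: fails — 0R²0, 0R2 but no w with 0Rw and 2R²w.
F4: fails — mR²o, mRm but no w with oRw and mR²w.

F2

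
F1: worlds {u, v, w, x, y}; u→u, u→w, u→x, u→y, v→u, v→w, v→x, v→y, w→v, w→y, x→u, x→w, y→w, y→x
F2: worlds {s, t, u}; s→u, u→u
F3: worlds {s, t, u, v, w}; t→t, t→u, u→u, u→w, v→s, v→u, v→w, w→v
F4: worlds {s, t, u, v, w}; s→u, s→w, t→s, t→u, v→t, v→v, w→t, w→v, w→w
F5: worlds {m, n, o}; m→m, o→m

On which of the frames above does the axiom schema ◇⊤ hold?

F1

The schema corresponds to seriality: ∀x ∃y Rxy.
F1: ✓.
F2: fails — world t has no successor.
F3: fails — world s has no successor.
F4: fails — world u has no successor.
F5: fails — world n has no successor.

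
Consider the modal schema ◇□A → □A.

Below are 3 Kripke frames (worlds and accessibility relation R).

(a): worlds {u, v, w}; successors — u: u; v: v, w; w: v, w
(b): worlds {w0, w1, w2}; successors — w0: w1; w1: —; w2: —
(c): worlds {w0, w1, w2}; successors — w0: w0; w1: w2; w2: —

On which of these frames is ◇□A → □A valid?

The schema corresponds to the Euclidean property: ∀x ∀y ∀z (Rxy ∧ Rxz → Ryz).
(a): satisfies the condition.
(b): fails — Rw0w1 and Rw0w1 but not Rw1w1.
(c): fails — Rw1w2 and Rw1w2 but not Rw2w2.
Valid on: (a).

(a)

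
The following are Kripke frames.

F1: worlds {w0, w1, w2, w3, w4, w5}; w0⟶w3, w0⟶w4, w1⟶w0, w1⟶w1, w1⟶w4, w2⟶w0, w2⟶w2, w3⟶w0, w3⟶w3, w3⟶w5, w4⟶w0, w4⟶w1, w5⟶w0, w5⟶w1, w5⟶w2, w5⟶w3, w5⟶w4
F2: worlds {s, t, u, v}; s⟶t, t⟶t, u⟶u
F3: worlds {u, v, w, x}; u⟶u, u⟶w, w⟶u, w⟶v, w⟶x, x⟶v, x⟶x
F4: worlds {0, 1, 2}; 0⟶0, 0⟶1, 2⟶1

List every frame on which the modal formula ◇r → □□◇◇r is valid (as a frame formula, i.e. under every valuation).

F2

The schema corresponds to a generalized confluence (Geach) condition: ∀x ∀y ∀z ((xRy ∧ xR²z) → ∃w (y = w ∧ zR²w)).
F1: fails — w0Rw4, w0R²w0 but no w with w4=w and w0R²w.
F2: satisfies the condition.
F3: fails — uRu, uR²v but no t with u=t and vR²t.
F4: fails — 0R0, 0R²1 but no w with 0=w and 1R²w.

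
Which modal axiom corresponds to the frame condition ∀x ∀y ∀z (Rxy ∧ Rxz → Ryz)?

◇p → □◇p

This is the Euclidean property; the standard corresponding axiom is 5: ◇p → □◇p.
Suppose ◇p→□◇p is valid. Take Rxy, Rxz and set V(p)={y}. Then ◇p at x, so □◇p at x, so ◇p at z, so some w with Rzw has p; w=y, i.e. Rzy. By symmetry of the argument, Ryz.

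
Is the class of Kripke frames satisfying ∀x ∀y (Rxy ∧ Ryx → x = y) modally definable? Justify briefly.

Modal frame validity is preserved under surjective bounded morphisms.
The 4-cycle (worlds 0,1,2,3 with 0→1→2→3→0) is antisymmetric. Sending even-indexed worlds to a and odd-indexed worlds to b is a surjective bounded morphism onto the two-world frame with a↔b, which is not antisymmetric.
Hence antisymmetry is not modally definable.

Not modally definable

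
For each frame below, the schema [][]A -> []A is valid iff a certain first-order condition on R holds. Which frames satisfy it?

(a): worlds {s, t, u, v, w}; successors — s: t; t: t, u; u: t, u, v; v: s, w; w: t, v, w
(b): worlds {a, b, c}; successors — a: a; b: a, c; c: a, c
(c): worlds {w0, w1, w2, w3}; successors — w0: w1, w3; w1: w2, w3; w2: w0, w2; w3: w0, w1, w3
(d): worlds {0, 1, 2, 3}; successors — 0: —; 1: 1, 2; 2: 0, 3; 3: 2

(b), (c)

This is the axiom for density; its first-order frame correspondent is forall x forall y (Rxy -> exists z (Rxz & Rzy)).
(a): fails — Rvs but no z with Rvz and Rzs.
(b): ✓.
(c): ✓.
(d): fails — R32 but no z with R3z and Rz2.
Valid on: (b), (c).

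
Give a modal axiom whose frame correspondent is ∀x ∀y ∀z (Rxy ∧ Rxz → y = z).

A defining formula is ◇r → □r (the CD axiom).
Suppose ◇r→□r is valid. Take Rxy, Rxz and set V(r)={y}. Then ◇r at x, so □r at x, so r at z, i.e. z=y.

◇r → □r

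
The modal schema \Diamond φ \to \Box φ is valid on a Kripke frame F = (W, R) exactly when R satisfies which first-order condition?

partial functionality

This schema is the CD axiom.
Its frame correspondent is partial functionality — \forall x \forall y \forall z (Rxy \wedge Rxz \to y = z).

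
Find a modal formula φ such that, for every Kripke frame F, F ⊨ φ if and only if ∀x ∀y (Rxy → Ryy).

□(□q → q)

The condition is shift-reflexivity. The T□ schema □(□q → q) defines it.
Suppose □(□q→q) is valid. Take Rxy and set V(q)={w : Ryw}. Then at y, □q holds; since □(□q→q) at x, □q→q at y, so q at y, i.e. Ryy.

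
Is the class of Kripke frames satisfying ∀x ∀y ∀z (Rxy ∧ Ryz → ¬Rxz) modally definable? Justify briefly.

If a class were modally definable it would be closed under surjective bounded morphisms (Goldblatt–Thomason).
The 7-cycle (worlds w0,w1,w2,w3,w4,w5,w6 with w0→w1→w2→w3→w4→w5→w6→w0) is intransitive. Mapping every world to a single reflexive point • is a surjective bounded morphism; the reflexive point is not intransitive (R••∧R•• but R••).
So the class is not modally definable.

No — not modally definable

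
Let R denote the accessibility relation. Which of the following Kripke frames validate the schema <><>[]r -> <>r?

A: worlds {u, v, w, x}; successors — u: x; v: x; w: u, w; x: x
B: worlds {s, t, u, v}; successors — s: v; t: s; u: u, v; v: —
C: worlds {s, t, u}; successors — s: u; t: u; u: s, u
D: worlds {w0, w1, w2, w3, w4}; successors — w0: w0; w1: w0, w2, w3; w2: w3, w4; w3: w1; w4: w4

The schema corresponds to a generalized confluence (Geach) condition: forall x forall y (x R^2 y -> exists w (yRw & xRw)).
A: fails — wR²u but no t with uRt and wRt.
B: fails — tR²v but no w with vRw and tRw.
C: condition met.
D: fails — w1R²w3 but no w with w3Rw and w1Rw.
Valid on: C.

C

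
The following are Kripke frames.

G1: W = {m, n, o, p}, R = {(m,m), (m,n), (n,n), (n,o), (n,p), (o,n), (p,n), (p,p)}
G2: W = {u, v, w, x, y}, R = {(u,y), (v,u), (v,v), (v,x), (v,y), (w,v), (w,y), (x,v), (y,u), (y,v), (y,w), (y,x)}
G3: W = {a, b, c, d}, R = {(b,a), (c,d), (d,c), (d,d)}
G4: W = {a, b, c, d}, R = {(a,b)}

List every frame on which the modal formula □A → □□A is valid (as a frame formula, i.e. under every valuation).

The schema corresponds to transitivity: ∀x ∀y ∀z (Rxy ∧ Ryz → Rxz).
G1: fails — Ron and Rno but not Roo.
G2: fails — Ryw and Rwy but not Ryy.
G3: fails — Rcd and Rdc but not Rcc.
G4: holds.
Valid on: G4.

G4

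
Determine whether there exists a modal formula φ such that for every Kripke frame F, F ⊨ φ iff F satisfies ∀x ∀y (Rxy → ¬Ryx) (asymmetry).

Not definable by any modal formula

Modal frame validity is preserved under surjective bounded morphisms.
The 3-cycle (worlds w0,w1,w2 with w0→w1→w2→w0) is asymmetric. Mapping every world to a single reflexive point • is a surjective bounded morphism, and the reflexive point is not asymmetric (R•• but asymmetry requires ¬R••).
So the class is not modally definable.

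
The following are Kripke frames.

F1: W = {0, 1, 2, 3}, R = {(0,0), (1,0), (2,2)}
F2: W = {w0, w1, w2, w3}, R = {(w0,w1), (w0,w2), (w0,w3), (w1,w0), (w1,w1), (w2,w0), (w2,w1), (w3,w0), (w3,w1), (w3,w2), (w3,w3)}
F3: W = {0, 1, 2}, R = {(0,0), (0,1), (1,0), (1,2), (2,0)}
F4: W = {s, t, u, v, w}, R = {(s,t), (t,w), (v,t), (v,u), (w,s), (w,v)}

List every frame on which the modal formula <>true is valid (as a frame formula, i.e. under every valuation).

The schema corresponds to seriality: forall x exists y Rxy.
F1: fails — world 3 has no successor.
F2: ✓.
F3: ✓.
F4: fails — world u has no successor.
Valid on: F2, F3.

F2, F3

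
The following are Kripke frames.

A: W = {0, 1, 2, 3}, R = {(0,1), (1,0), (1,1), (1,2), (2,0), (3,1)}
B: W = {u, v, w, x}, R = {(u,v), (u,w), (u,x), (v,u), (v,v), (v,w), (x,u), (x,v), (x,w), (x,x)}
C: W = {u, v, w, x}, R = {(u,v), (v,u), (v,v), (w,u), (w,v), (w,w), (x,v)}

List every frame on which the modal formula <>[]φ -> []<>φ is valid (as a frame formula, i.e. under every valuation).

The schema corresponds to convergence: forall x forall y forall z (Rxy & Rxz -> exists w (Ryw & Rzw)).
A: fails — R10 and R12 but 0 and 2 have no common successor.
B: fails — Ruv and Ruw but v and w have no common successor.
C: ✓.

C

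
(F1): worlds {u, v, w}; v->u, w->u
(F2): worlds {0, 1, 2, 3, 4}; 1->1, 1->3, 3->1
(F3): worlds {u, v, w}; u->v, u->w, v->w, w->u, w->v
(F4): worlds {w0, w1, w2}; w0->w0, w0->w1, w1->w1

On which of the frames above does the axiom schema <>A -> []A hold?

This is the axiom for partial functionality; its first-order frame correspondent is forall x forall y forall z (Rxy & Rxz -> y = z).
(F1): condition met.
(F2): fails — 1 sees both 1 and 3.
(F3): fails — u sees both v and w.
(F4): fails — w0 sees both w0 and w1.

(F1)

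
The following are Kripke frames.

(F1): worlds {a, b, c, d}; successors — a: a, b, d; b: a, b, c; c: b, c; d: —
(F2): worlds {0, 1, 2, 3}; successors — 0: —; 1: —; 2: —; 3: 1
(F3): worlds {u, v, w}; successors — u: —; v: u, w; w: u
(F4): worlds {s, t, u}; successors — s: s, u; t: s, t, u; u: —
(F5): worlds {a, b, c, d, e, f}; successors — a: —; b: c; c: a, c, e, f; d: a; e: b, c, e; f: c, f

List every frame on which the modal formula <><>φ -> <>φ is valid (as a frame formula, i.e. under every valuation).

(F2), (F3), (F4)

The schema corresponds to transitivity: forall x forall y forall z (Rxy & Ryz -> Rxz).
(F1): fails — Rab and Rbc but not Rac.
(F2): holds.
(F3): holds.
(F4): holds.
(F5): fails — Rbc and Rcf but not Rbf.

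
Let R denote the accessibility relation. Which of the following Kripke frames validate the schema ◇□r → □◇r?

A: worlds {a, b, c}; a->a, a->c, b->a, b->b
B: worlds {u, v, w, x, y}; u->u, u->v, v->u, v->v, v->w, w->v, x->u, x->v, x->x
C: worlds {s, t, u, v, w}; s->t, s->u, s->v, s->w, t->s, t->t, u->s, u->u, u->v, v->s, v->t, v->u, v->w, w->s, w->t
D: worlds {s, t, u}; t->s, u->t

B, C

This is the axiom for convergence; its first-order frame correspondent is ∀x ∀y ∀z (Rxy ∧ Rxz → ∃w (Ryw ∧ Rzw)).
A: fails — Raa and Rac but a and c have no common successor.
B: holds.
C: holds.
D: fails — Rts and Rts but s and s have no common successor.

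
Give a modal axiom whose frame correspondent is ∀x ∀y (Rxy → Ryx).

The condition is symmetry. The B schema p → □◇p defines it.
Suppose p→□◇p is valid. Take Rxy and set V(p)={x}. Then p at x, so □◇p at x, so ◇p at y, so some z with Ryz has p; z=x, i.e. Ryx.

p → □◇p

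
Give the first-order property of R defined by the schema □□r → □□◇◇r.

∀x ∀z (xR²z → ∃w (xR²w ∧ zR²w))

This is a Sahlqvist (Geach-type) schema ◇^0□^2r → □^2◇^2r.
Minimal-valuation argument: fix x; take any y with xR^0y and any z with xR^2z. Set V(r) to the set of worlds R-reachable from y in exactly 2 steps. Then □^2r holds at y, so the antecedent holds at x; validity forces ◇^2r at z, giving a w with zR^2w and yR^2w.
First-order correspondent: ∀x ∀z (xR²z → ∃w (xR²w ∧ zR²w)).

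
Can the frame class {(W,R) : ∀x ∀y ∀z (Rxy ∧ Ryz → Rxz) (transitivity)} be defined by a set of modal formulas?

The condition is transitivity. A defining modal formula is □r → □□r.
Suppose □r→□□r is valid. Take Rxy, Ryz and set V(r)={w : Rxw}. Then □r at x, so □□r at x, so □r at y, so r at z, i.e. Rxz.

Yes — defined by □r → □□r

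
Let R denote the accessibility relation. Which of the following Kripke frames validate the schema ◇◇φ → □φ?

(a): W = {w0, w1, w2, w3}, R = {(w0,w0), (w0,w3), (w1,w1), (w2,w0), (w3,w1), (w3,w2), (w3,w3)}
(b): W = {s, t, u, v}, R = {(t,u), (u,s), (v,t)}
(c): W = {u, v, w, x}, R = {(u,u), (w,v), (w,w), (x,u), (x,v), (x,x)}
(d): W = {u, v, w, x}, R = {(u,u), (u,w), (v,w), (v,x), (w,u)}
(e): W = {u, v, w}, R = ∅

This is the axiom for a generalized confluence (Geach) condition; its first-order frame correspondent is ∀x ∀y ∀z ((xR²y ∧ xRz) → ∃w (y = w ∧ z = w)).
(a): fails — w0R²w0, w0Rw3 but w0 ≠ w3.
(b): fails — tR²s, tRu but s ≠ u.
(c): fails — wR²v, wRw but v ≠ w.
(d): fails — uR²u, uRw but u ≠ w.
(e): ✓.
Valid on: (e).

(e)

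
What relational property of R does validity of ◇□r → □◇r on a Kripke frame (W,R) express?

Suppose ◇□r→□◇r is valid. Take Rxy, Rxz and set V(r)={w : Ryw}. Then □r at y so ◇□r at x, so □◇r at x, so ◇r at z, giving w with Rzw and Ryw.
Conversely, any frame satisfying ∀x ∀y ∀z (Rxy ∧ Rxz → ∃w (Ryw ∧ Rzw)) validates the schema.
So the correspondent is convergence.

convergence: ∀x ∀y ∀z (Rxy ∧ Rxz → ∃w (Ryw ∧ Rzw))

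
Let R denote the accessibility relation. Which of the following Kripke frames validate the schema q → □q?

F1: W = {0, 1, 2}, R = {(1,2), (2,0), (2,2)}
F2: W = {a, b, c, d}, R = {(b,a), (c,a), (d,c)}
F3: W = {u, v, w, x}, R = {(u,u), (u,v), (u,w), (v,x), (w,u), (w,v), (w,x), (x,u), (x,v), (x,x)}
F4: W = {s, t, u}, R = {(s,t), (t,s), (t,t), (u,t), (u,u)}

Frame correspondent (Sahlqvist): ∀x ∀z (xRz → ∃w (x = w ∧ z = w)) — i.e. a generalized confluence (Geach) condition.
F1: fails — 1R2 but 1 ≠ 2.
F2: fails — bRa but b ≠ a.
F3: fails — uRv but u ≠ v.
F4: fails — sRt but s ≠ t.

none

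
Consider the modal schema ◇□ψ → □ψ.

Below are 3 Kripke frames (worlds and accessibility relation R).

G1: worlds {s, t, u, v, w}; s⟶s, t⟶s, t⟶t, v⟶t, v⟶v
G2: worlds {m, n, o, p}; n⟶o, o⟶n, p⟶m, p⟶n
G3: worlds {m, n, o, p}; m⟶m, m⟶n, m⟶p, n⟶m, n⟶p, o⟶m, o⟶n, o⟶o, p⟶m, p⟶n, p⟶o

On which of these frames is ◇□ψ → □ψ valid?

This is the axiom for a generalized confluence (Geach) condition; its first-order frame correspondent is ∀x ∀y ∀z ((xRy ∧ xRz) → ∃w (yRw ∧ z = w)).
G1: fails — tRs, tRt but no w* with sRw* and t=w*.
G2: fails — nRo, nRo but no w with oRw and o=w.
G3: fails — mRn, mRn but no w with nRw and n=w.
Valid on no frame.

none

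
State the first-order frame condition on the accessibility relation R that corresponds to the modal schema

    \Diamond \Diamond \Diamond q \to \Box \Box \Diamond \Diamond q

This is a Sahlqvist (Geach-type) schema ◇^3□^0q → □^2◇^2q.
First-order correspondent: \forall x \forall y \forall z ((x R^3 y \wedge x R^2 z) \to \exists w (y = w \wedge z R^2 w)).

\forall x \forall y \forall z ((x R^3 y \wedge x R^2 z) \to \exists w (y = w \wedge z R^2 w))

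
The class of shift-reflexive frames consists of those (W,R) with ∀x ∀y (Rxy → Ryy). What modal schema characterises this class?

□(□r → r)

The condition is shift-reflexivity. The T□ schema □(□r → r) defines it.
Suppose □(□r→r) is valid. Take Rxy and set V(r)={w : Ryw}. Then at y, □r holds; since □(□r→r) at x, □r→r at y, so r at y, i.e. Ryy.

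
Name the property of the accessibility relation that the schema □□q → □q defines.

Suppose □□q→□q is valid. Take Rxy and set V(q)={w : xR²w}. Then □□q at x, so □q at x, so q at y, i.e. ∃z(Rxz∧Rzy).
The converse is a direct semantic check.
Frame condition: ∀x ∀y (Rxy → ∃z (Rxz ∧ Rzy)).

density: ∀x ∀y (Rxy → ∃z (Rxz ∧ Rzy))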